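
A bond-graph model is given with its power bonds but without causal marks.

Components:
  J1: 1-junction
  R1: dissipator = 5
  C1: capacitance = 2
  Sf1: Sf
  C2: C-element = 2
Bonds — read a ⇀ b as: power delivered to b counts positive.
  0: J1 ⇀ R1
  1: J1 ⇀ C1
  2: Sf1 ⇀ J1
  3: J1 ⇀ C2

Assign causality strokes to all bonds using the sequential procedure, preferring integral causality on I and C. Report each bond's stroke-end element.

#2 →Sf1  (Sf1 (Sf) sets flow on bond)
#0 →J1  (1-jn J1 has f-setter on 2)
#1 →J1  (1-jn J1 has f-setter on 2)
#3 →J1  (common-f at J1 fixed by 2)

β0 |J1
β1 |J1
β2 |Sf1
β3 |J1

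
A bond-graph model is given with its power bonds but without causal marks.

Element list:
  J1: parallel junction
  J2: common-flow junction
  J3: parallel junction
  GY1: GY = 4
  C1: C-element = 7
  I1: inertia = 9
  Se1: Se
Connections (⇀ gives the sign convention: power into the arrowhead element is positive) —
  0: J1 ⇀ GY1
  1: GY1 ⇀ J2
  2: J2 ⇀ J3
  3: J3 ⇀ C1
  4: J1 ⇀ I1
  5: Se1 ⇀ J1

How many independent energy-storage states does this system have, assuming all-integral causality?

2  (C1, I1 all integral)

b5 stroke at J1  (Se1 fixes effort; stroke away)
b0 stroke at GY1  (J1: bond 5 brought effort, rest push out)
b4 stroke at I1  (0-jn J1 has e-setter on 5)
b1 stroke at GY1  (GY GY1: same side as bond 0)
b2 stroke at J2  (1-jn J2 has f-setter on 1)
b3 stroke at J3  (closing 0-jn rule on J3)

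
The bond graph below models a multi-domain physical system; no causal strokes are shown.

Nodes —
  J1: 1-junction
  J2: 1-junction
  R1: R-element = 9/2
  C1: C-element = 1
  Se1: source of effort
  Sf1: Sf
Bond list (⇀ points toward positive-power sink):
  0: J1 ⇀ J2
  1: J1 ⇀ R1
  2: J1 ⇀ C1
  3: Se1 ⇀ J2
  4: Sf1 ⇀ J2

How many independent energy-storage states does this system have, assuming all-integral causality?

β3 stroke at J2  (source Se1 imposes e)
β4 stroke at Sf1  (Sf1 fixes flow; stroke at Sf1)
β0 stroke at J2  (J2 flow already set via bond 4)
β1 stroke at J1  (common-f at J1 fixed by 0)
β2 stroke at J1  (J1: bond 0 brought flow, rest push out)

1  (C1 all integral)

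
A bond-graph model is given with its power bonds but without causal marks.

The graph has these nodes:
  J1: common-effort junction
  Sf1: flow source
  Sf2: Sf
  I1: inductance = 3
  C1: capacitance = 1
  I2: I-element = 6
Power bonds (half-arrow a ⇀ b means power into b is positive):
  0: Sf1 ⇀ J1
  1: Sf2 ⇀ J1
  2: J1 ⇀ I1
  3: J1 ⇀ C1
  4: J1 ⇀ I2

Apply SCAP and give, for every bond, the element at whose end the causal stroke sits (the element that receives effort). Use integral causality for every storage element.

β0 stroke→Sf1  (Sf1: flow source, stroke at near end)
β1 stroke→Sf2  (Sf2 (Sf) sets flow on bond)
β2 stroke→I1  (prefer integral on I1)
β3 stroke→J1  (prefer integral on C1)
β4 stroke→I2  (J1 effort already set via bond 3)

b0 →Sf1
b1 →Sf2
b2 →I1
b3 →J1
b4 →I2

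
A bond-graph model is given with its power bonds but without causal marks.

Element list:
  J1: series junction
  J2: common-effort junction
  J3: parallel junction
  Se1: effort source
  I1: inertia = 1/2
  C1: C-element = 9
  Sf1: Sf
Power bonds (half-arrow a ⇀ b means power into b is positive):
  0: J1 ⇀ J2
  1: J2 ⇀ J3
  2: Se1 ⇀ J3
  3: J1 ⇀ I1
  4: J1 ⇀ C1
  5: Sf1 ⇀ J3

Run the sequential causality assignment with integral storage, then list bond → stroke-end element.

b2 |J3  (Se1: effort source, stroke at far end)
b5 |Sf1  (source Sf1 imposes f)
b1 |J2  (J3: bond 2 brought effort, rest push out)
b0 |J1  (common-e at J2 fixed by 1)
b3 |I1  (prefer integral on I1)
b4 |J1  (common-f at J1 fixed by 3)

bond 0 stroke→J1
bond 1 stroke→J2
bond 2 stroke→J3
bond 3 stroke→I1
bond 4 stroke→J1
bond 5 stroke→Sf1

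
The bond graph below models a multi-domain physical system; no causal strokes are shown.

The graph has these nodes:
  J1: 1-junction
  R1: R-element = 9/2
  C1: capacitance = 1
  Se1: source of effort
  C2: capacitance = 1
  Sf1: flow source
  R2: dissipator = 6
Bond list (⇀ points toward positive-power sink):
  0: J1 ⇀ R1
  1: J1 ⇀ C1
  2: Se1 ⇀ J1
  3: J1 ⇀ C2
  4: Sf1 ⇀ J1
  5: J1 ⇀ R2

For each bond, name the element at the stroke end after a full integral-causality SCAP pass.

bond 2 →J1  (Se1 fixes effort; stroke away)
bond 4 →Sf1  (Sf1: flow source, stroke at near end)
bond 0 →J1  (J1 flow already set via bond 4)
bond 1 →J1  (common-f at J1 fixed by 4)
bond 3 →J1  (J1 flow already set via bond 4)
bond 5 →J1  (common-f at J1 fixed by 4)

β0 →J1
β1 →J1
β2 →J1
β3 →J1
β4 →Sf1
β5 →J1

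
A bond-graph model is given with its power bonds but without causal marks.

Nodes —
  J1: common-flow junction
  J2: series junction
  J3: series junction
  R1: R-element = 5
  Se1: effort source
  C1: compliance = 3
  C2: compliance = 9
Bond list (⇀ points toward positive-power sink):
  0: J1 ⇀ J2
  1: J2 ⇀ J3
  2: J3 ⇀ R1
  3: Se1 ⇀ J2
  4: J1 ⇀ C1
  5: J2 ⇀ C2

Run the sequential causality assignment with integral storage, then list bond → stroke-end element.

b0 stroke at J2
b1 stroke at J3
b2 stroke at R1
b3 stroke at J2
b4 stroke at J1
b5 stroke at J2

#3 →J2  (Se1 fixes effort; stroke away)
#4 →J1  (prefer integral on C1)
#0 →J2  (J1: last free bond brings flow in)
#5 →J2  (C2 outputs effort q/C2)
#1 →J3  (J2: last free bond brings flow in)
#2 →R1  (closing 1-jn rule on J3)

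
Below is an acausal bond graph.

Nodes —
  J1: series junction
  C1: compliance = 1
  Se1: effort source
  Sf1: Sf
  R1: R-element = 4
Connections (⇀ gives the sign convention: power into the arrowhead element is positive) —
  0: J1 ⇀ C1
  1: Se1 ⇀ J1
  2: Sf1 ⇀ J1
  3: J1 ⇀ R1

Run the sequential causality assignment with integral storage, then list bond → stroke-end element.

bond 0 stroke→J1
bond 1 stroke→J1
bond 2 stroke→Sf1
bond 3 stroke→J1

β1 |J1  (Se1: effort source, stroke at far end)
β2 |Sf1  (Sf1 fixes flow; stroke at Sf1)
β0 |J1  (1-jn J1 has f-setter on 2)
β3 |J1  (1-jn J1 has f-setter on 2)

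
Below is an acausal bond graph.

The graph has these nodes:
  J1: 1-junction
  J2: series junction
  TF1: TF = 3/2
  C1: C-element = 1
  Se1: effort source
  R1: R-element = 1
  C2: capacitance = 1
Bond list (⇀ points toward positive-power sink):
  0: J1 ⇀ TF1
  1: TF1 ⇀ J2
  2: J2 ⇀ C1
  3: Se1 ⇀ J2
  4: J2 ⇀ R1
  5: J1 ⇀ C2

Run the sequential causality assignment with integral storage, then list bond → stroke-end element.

β3 →J2  (Se1: effort source, stroke at far end)
β2 →J2  (C1 integral (e out))
β5 →J1  (C2 integral (e out))
β0 →TF1  (closing 1-jn rule on J1)
β1 →J2  (TF1 one-in-one-out from 0)
β4 →R1  (J2: last free bond brings flow in)

bond 0 |TF1
bond 1 |J2
bond 2 |J2
bond 3 |J2
bond 4 |R1
bond 5 |J1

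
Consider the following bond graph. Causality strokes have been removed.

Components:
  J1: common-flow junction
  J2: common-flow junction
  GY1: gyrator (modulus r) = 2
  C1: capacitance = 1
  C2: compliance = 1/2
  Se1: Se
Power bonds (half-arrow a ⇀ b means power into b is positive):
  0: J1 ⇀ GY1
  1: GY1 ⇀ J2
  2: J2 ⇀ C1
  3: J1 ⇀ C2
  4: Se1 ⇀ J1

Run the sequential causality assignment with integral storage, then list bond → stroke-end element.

β0 |GY1
β1 |GY1
β2 |J2
β3 |J1
β4 |J1

#4 stroke at J1  (Se1: effort source, stroke at far end)
#2 stroke at J2  (C1 integral (e out))
#1 stroke at GY1  (J2 needs exactly one f-in)
#0 stroke at GY1  (GY1 both-in/both-out from 1)
#3 stroke at J1  (1-jn J1 has f-setter on 0)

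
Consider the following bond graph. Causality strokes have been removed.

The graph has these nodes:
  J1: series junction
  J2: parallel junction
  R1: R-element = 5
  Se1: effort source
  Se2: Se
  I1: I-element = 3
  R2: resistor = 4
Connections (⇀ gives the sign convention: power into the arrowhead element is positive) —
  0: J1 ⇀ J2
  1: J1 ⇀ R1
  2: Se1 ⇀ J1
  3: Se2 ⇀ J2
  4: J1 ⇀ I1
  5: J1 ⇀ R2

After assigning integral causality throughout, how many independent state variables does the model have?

1  (I1 all integral)

b2 →J1  (source Se1 imposes e)
b3 →J2  (source Se2 imposes e)
b0 →J1  (0-jn J2 has e-setter on 3)
b4 →I1  (I1 outputs flow p/I1)
b1 →J1  (J1 flow already set via bond 4)
b5 →J1  (1-jn J1 has f-setter on 4)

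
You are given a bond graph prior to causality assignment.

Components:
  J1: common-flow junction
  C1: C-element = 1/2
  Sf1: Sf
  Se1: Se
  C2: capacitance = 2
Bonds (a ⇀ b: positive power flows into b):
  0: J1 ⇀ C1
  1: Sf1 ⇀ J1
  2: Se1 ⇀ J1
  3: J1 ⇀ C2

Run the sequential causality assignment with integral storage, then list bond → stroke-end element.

bond 1 →Sf1  (Sf1 fixes flow; stroke at Sf1)
bond 2 →J1  (Se1 fixes effort; stroke away)
bond 0 →J1  (J1: bond 1 brought flow, rest push out)
bond 3 →J1  (common-f at J1 fixed by 1)

b0 |J1
b1 |Sf1
b2 |J1
b3 |J1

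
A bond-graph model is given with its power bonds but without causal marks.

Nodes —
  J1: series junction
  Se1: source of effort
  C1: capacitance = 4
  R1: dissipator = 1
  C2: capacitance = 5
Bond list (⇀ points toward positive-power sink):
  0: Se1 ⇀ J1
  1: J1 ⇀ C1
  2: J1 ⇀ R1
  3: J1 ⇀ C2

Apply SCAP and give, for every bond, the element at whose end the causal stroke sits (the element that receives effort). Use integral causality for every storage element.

b0 stroke→J1  (source Se1 imposes e)
b1 stroke→J1  (C1: C, integral causality)
b3 stroke→J1  (C2 integral (e out))
b2 stroke→R1  (J1: last free bond brings flow in)

b0 stroke at J1
b1 stroke at J1
b2 stroke at R1
b3 stroke at J1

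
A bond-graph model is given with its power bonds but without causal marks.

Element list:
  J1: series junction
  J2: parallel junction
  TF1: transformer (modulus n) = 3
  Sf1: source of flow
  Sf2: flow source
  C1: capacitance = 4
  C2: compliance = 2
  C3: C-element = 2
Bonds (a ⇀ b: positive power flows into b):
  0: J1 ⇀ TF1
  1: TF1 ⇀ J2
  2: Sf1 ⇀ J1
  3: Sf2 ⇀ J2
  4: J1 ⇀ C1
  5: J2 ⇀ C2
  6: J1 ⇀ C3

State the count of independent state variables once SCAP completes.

#2 →Sf1  (Sf1 fixes flow; stroke at Sf1)
#3 →Sf2  (Sf2 (Sf) sets flow on bond)
#0 →J1  (1-jn J1 has f-setter on 2)
#4 →J1  (J1 flow already set via bond 2)
#6 →J1  (J1: bond 2 brought flow, rest push out)
#1 →TF1  (TF1 one-in-one-out from 0)
#5 →J2  (only one effort-in slot at J2)

3  (C1, C2, C3 all integral)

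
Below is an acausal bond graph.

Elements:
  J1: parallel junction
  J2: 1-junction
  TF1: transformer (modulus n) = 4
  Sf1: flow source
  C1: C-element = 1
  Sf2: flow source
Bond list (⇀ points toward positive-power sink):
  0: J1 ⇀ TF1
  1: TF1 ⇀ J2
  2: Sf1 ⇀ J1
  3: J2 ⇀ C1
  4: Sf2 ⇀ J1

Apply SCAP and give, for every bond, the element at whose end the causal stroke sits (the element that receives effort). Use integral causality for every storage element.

b2 →Sf1  (Sf1 fixes flow; stroke at Sf1)
b4 →Sf2  (Sf2 (Sf) sets flow on bond)
b0 →J1  (J1 needs exactly one e-in)
b1 →TF1  (TF1 one-in-one-out from 0)
b3 →J2  (1-jn J2 has f-setter on 1)

b0 stroke→J1
b1 stroke→TF1
b2 stroke→Sf1
b3 stroke→J2
b4 stroke→Sf2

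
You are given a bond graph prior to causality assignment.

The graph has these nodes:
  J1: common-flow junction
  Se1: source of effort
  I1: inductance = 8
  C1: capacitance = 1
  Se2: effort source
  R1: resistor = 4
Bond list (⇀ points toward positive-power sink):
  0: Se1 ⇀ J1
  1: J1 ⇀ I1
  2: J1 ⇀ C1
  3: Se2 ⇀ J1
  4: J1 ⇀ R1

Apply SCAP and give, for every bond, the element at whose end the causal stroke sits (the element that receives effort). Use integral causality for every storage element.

bond 0 |J1
bond 1 |I1
bond 2 |J1
bond 3 |J1
bond 4 |J1

bond 0 stroke→J1  (Se1 fixes effort; stroke away)
bond 3 stroke→J1  (Se2 (Se) sets effort on bond)
bond 1 stroke→I1  (I1: I, integral causality)
bond 2 stroke→J1  (1-jn J1 has f-setter on 1)
bond 4 stroke→J1  (1-jn J1 has f-setter on 1)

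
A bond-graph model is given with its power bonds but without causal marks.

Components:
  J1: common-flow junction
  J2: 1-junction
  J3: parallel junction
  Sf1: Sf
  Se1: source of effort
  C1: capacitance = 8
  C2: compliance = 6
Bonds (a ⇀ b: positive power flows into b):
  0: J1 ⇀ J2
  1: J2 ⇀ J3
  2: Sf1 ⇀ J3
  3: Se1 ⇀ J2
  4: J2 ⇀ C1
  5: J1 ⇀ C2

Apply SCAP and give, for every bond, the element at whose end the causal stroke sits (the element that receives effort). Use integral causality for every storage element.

#2 stroke at Sf1  (Sf1 fixes flow; stroke at Sf1)
#3 stroke at J2  (source Se1 imposes e)
#1 stroke at J3  (J3 needs exactly one e-in)
#0 stroke at J2  (1-jn J2 has f-setter on 1)
#4 stroke at J2  (common-f at J2 fixed by 1)
#5 stroke at J1  (1-jn J1 has f-setter on 0)

β0 |J2
β1 |J3
β2 |Sf1
β3 |J2
β4 |J2
β5 |J1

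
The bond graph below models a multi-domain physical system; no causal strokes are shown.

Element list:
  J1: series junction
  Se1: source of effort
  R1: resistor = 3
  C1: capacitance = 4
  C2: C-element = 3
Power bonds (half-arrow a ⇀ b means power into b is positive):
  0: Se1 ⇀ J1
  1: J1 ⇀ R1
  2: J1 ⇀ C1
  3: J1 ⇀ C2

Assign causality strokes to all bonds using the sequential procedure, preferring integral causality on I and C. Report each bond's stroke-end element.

#0 stroke→J1  (source Se1 imposes e)
#2 stroke→J1  (C1 integral (e out))
#3 stroke→J1  (C2: C, integral causality)
#1 stroke→R1  (only one flow-in slot at J1)

bond 0 →J1
bond 1 →R1
bond 2 →J1
bond 3 →J1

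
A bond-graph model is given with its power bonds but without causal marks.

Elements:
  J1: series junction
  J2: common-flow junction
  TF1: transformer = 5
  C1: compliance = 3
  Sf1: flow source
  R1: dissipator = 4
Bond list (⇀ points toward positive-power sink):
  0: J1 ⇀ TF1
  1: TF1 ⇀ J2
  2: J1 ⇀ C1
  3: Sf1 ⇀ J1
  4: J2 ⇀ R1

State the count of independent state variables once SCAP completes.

bond 3 stroke at Sf1  (Sf1 fixes flow; stroke at Sf1)
bond 0 stroke at J1  (J1 flow already set via bond 3)
bond 2 stroke at J1  (J1: bond 3 brought flow, rest push out)
bond 1 stroke at TF1  (through TF1, causality passes straight; one stroke at TF1)
bond 4 stroke at J2  (J2 flow already set via bond 1)

1  (C1 all integral)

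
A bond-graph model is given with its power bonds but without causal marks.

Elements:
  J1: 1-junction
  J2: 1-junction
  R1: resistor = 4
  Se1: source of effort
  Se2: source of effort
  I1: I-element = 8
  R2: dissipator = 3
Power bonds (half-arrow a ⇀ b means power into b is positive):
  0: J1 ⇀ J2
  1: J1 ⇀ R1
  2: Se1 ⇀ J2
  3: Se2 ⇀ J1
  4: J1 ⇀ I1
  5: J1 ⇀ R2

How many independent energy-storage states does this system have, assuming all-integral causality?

1  (I1 all integral)

#2 stroke→J2  (Se1 fixes effort; stroke away)
#3 stroke→J1  (Se2: effort source, stroke at far end)
#0 stroke→J1  (closing 1-jn rule on J2)
#4 stroke→I1  (I1 integral (f out))
#1 stroke→J1  (1-jn J1 has f-setter on 4)
#5 stroke→J1  (common-f at J1 fixed by 4)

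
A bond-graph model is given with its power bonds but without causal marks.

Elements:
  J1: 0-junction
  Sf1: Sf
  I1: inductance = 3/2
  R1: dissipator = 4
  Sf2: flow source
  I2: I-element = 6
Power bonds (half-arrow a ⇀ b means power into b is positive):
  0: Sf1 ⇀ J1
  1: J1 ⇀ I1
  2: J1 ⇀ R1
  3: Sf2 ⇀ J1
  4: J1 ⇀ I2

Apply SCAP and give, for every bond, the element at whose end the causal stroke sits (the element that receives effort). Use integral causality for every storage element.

b0 stroke at Sf1  (Sf1 fixes flow; stroke at Sf1)
b3 stroke at Sf2  (Sf2: flow source, stroke at near end)
b1 stroke at I1  (I1: I, integral causality)
b4 stroke at I2  (I2: I, integral causality)
b2 stroke at J1  (closing 0-jn rule on J1)

bond 0 |Sf1
bond 1 |I1
bond 2 |J1
bond 3 |Sf2
bond 4 |I2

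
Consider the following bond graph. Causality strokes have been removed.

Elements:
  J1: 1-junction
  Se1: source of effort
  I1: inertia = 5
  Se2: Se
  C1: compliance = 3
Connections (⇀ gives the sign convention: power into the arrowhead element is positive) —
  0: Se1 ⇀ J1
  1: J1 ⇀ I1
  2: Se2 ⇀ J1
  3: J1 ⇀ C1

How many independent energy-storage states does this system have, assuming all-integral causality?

2  (C1, I1 all integral)

b0 |J1  (Se1: effort source, stroke at far end)
b2 |J1  (Se2 (Se) sets effort on bond)
b1 |I1  (I1 integral (f out))
b3 |J1  (J1: bond 1 brought flow, rest push out)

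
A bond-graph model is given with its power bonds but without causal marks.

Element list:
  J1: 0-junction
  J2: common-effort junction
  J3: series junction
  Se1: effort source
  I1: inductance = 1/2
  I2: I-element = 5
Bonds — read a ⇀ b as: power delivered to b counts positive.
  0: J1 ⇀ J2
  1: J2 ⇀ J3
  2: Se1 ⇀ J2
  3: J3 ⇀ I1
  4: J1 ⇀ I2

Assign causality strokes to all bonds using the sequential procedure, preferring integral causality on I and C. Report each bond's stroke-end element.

bond 0 stroke at J1
bond 1 stroke at J3
bond 2 stroke at J2
bond 3 stroke at I1
bond 4 stroke at I2

b2 →J2  (Se1: effort source, stroke at far end)
b0 →J1  (J2 effort already set via bond 2)
b1 →J3  (J2: bond 2 brought effort, rest push out)
b3 →I1  (J3 needs exactly one f-in)
b4 →I2  (0-jn J1 has e-setter on 0)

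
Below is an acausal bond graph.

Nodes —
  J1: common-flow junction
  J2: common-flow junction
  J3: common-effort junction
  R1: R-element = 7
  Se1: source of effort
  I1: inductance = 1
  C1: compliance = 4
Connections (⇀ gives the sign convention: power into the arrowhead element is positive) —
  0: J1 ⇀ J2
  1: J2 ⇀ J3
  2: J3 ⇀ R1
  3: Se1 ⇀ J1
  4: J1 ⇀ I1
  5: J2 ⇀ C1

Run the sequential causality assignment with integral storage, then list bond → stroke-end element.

#3 →J1  (Se1 (Se) sets effort on bond)
#4 →I1  (I1: I, integral causality)
#0 →J1  (J1 flow already set via bond 4)
#1 →J2  (J2: bond 0 brought flow, rest push out)
#5 →J2  (common-f at J2 fixed by 0)
#2 →J3  (closing 0-jn rule on J3)

#0 stroke→J1
#1 stroke→J2
#2 stroke→J3
#3 stroke→J1
#4 stroke→I1
#5 stroke→J2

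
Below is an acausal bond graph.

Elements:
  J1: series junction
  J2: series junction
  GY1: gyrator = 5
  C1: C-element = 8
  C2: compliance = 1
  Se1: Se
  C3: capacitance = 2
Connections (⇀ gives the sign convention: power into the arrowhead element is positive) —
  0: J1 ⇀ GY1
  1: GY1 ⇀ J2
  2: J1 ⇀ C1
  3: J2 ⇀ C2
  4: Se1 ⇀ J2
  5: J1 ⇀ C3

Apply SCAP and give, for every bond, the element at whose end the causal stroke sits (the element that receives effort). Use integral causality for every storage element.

#4 |J2  (Se1 (Se) sets effort on bond)
#2 |J1  (C1 outputs effort q/C1)
#3 |J2  (C2: C, integral causality)
#1 |GY1  (J2: last free bond brings flow in)
#0 |GY1  (GY1: gyrator matches bond 1)
#5 |J1  (J1: bond 0 brought flow, rest push out)

β0 stroke→GY1
β1 stroke→GY1
β2 stroke→J1
β3 stroke→J2
β4 stroke→J2
β5 stroke→J1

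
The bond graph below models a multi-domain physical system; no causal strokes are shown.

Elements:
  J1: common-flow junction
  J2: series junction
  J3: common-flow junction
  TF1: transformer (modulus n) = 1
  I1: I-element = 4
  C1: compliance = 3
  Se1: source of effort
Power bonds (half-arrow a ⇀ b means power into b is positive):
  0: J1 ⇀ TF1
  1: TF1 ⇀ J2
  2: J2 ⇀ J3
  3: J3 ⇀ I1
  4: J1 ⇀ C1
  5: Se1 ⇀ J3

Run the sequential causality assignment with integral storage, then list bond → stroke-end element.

#0 |TF1
#1 |J2
#2 |J3
#3 |I1
#4 |J1
#5 |J3

#5 →J3  (Se1 fixes effort; stroke away)
#3 →I1  (I1 outputs flow p/I1)
#2 →J3  (common-f at J3 fixed by 3)
#1 →J2  (common-f at J2 fixed by 2)
#0 →TF1  (TF1 one-in-one-out from 1)
#4 →J1  (J1: bond 0 brought flow, rest push out)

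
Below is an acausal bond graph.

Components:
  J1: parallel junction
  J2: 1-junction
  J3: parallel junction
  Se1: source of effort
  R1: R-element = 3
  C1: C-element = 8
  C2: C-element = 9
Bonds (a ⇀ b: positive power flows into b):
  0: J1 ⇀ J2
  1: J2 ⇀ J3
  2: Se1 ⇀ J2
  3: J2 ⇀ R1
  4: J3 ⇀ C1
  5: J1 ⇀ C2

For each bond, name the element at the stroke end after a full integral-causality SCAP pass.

#0 stroke at J2
#1 stroke at J2
#2 stroke at J2
#3 stroke at R1
#4 stroke at J3
#5 stroke at J1

β2 stroke→J2  (Se1 (Se) sets effort on bond)
β4 stroke→J3  (C1: C, integral causality)
β1 stroke→J2  (common-e at J3 fixed by 4)
β5 stroke→J1  (prefer integral on C2)
β0 stroke→J2  (J1: bond 5 brought effort, rest push out)
β3 stroke→R1  (J2: last free bond brings flow in)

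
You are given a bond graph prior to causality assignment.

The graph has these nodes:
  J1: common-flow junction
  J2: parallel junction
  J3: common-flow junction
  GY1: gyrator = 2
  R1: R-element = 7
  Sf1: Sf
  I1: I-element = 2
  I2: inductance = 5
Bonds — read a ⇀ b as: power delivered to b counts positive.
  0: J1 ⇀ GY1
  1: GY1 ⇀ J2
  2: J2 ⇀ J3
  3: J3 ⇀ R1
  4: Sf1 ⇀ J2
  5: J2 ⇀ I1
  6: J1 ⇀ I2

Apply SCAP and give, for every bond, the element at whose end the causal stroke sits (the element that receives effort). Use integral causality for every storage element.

b4 stroke at Sf1  (Sf1: flow source, stroke at near end)
b5 stroke at I1  (I1: I, integral causality)
b6 stroke at I2  (I2: I, integral causality)
b0 stroke at J1  (J1 flow already set via bond 6)
b1 stroke at J2  (GY1: gyrator matches bond 0)
b2 stroke at J3  (J2: bond 1 brought effort, rest push out)
b3 stroke at R1  (closing 1-jn rule on J3)

bond 0 stroke→J1
bond 1 stroke→J2
bond 2 stroke→J3
bond 3 stroke→R1
bond 4 stroke→Sf1
bond 5 stroke→I1
bond 6 stroke→I2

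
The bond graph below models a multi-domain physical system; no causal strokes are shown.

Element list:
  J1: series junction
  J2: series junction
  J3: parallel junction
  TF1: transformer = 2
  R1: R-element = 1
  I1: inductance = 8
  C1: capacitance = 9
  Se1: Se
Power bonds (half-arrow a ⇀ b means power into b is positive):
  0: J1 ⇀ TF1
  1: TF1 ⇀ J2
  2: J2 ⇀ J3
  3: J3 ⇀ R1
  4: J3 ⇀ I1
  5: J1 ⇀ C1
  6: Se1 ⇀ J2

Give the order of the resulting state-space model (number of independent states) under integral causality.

bond 6 →J2  (Se1 (Se) sets effort on bond)
bond 4 →I1  (prefer integral on I1)
bond 5 →J1  (C1: C, integral causality)
bond 0 →TF1  (J1 needs exactly one f-in)
bond 1 →J2  (TF TF1: opposite of bond 0)
bond 2 →J3  (J2: last free bond brings flow in)
bond 3 →R1  (common-e at J3 fixed by 2)

2  (C1, I1 all integral)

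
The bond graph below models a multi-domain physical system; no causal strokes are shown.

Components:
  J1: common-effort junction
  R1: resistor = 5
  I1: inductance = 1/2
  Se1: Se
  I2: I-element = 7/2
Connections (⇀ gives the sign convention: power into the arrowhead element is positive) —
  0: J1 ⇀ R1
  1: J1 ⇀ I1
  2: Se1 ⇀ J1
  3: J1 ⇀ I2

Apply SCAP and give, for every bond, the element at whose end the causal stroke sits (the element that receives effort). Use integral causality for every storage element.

b0 |R1
b1 |I1
b2 |J1
b3 |I2

#2 |J1  (Se1 fixes effort; stroke away)
#0 |R1  (0-jn J1 has e-setter on 2)
#1 |I1  (J1: bond 2 brought effort, rest push out)
#3 |I2  (J1 effort already set via bond 2)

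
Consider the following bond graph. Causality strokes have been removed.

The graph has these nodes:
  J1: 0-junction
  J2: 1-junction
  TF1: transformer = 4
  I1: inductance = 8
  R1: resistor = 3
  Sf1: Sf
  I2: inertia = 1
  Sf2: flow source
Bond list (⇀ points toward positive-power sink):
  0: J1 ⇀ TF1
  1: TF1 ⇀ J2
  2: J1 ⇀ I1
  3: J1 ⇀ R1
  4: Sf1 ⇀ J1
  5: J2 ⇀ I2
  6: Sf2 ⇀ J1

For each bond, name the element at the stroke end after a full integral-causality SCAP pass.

#0 stroke→TF1
#1 stroke→J2
#2 stroke→I1
#3 stroke→J1
#4 stroke→Sf1
#5 stroke→I2
#6 stroke→Sf2

β4 stroke→Sf1  (source Sf1 imposes f)
β6 stroke→Sf2  (Sf2 fixes flow; stroke at Sf2)
β2 stroke→I1  (I1: I, integral causality)
β5 stroke→I2  (I2 integral (f out))
β1 stroke→J2  (J2 flow already set via bond 5)
β0 stroke→TF1  (TF1: transformer flips bond 1)
β3 stroke→J1  (J1 needs exactly one e-in)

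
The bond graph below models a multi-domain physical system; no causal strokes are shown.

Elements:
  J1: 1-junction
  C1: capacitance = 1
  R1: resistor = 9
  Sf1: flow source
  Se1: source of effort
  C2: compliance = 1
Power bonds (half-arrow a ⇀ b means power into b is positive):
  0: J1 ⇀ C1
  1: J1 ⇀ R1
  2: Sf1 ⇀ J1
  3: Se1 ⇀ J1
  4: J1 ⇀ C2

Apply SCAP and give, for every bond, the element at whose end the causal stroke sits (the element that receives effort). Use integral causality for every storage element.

b0 stroke at J1
b1 stroke at J1
b2 stroke at Sf1
b3 stroke at J1
b4 stroke at J1

#2 →Sf1  (Sf1 (Sf) sets flow on bond)
#3 →J1  (Se1: effort source, stroke at far end)
#0 →J1  (J1: bond 2 brought flow, rest push out)
#1 →J1  (1-jn J1 has f-setter on 2)
#4 →J1  (common-f at J1 fixed by 2)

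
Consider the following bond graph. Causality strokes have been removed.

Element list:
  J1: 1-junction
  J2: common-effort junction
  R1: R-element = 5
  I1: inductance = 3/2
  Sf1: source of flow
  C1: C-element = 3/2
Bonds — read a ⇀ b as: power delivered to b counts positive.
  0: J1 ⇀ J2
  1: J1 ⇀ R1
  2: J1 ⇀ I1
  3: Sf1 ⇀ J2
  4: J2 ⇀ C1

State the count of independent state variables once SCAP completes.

b3 |Sf1  (source Sf1 imposes f)
b2 |I1  (I1 outputs flow p/I1)
b0 |J1  (J1 flow already set via bond 2)
b1 |J1  (common-f at J1 fixed by 2)
b4 |J2  (J2: last free bond brings effort in)

2  (C1, I1 all integral)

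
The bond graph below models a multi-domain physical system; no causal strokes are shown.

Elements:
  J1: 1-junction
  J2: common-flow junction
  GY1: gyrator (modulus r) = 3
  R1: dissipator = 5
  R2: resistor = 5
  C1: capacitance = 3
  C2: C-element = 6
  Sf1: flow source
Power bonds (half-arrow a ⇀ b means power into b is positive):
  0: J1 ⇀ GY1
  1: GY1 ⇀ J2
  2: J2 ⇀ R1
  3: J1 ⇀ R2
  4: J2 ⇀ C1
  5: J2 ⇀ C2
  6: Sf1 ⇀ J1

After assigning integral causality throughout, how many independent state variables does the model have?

2  (C1, C2 all integral)

b6 stroke→Sf1  (Sf1 fixes flow; stroke at Sf1)
b0 stroke→J1  (1-jn J1 has f-setter on 6)
b3 stroke→J1  (J1: bond 6 brought flow, rest push out)
b1 stroke→J2  (through GY1, causality inverts; strokes same side of GY1)
b4 stroke→J2  (prefer integral on C1)
b5 stroke→J2  (C2 integral (e out))
b2 stroke→R1  (closing 1-jn rule on J2)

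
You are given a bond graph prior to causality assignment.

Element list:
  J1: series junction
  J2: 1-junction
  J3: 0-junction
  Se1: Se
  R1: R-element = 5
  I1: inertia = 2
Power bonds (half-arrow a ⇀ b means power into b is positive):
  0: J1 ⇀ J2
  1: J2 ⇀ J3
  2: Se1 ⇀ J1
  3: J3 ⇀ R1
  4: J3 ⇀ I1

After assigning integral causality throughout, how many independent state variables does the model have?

1  (I1 all integral)

#2 →J1  (Se1: effort source, stroke at far end)
#0 →J2  (closing 1-jn rule on J1)
#1 →J3  (closing 1-jn rule on J2)
#3 →R1  (J3 effort already set via bond 1)
#4 →I1  (J3: bond 1 brought effort, rest push out)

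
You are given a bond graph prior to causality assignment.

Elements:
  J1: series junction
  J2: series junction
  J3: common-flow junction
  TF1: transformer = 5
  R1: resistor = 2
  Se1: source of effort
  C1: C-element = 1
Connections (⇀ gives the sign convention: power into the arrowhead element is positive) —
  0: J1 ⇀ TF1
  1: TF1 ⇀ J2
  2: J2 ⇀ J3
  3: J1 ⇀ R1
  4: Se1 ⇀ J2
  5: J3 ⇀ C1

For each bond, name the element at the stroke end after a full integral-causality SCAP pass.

b0 stroke at J1
b1 stroke at TF1
b2 stroke at J2
b3 stroke at R1
b4 stroke at J2
b5 stroke at J3

bond 4 →J2  (Se1 (Se) sets effort on bond)
bond 5 →J3  (C1 outputs effort q/C1)
bond 2 →J2  (J3: last free bond brings flow in)
bond 1 →TF1  (only one flow-in slot at J2)
bond 0 →J1  (through TF1, causality passes straight; one stroke at TF1)
bond 3 →R1  (closing 1-jn rule on J1)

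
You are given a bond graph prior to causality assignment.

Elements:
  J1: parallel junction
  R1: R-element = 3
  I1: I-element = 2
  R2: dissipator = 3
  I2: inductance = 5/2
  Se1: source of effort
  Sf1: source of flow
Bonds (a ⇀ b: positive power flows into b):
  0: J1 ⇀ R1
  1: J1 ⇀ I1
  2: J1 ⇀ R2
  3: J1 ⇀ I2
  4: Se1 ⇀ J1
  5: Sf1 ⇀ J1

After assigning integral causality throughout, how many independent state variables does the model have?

b4 |J1  (source Se1 imposes e)
b5 |Sf1  (source Sf1 imposes f)
b0 |R1  (common-e at J1 fixed by 4)
b1 |I1  (common-e at J1 fixed by 4)
b2 |R2  (J1 effort already set via bond 4)
b3 |I2  (J1 effort already set via bond 4)

2  (I1, I2 all integral)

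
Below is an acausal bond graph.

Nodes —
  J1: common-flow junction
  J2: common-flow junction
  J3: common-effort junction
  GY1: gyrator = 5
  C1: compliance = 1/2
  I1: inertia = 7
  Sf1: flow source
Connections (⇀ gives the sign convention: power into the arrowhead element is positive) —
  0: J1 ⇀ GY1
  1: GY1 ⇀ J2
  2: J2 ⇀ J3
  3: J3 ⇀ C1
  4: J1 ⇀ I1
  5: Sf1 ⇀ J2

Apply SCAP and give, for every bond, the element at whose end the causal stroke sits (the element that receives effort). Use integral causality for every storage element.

b0 |J1
b1 |J2
b2 |J2
b3 |J3
b4 |I1
b5 |Sf1

b5 →Sf1  (Sf1 (Sf) sets flow on bond)
b1 →J2  (J2: bond 5 brought flow, rest push out)
b2 →J2  (common-f at J2 fixed by 5)
b3 →J3  (closing 0-jn rule on J3)
b0 →J1  (GY1: gyrator matches bond 1)
b4 →I1  (J1: last free bond brings flow in)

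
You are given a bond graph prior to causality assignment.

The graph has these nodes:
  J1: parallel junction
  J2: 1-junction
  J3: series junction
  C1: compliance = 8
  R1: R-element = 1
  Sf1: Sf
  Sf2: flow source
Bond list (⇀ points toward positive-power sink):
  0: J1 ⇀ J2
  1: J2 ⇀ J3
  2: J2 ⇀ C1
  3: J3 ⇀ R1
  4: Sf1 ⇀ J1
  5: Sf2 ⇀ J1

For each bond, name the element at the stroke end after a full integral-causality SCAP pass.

#0 stroke→J1
#1 stroke→J2
#2 stroke→J2
#3 stroke→J3
#4 stroke→Sf1
#5 stroke→Sf2

β4 |Sf1  (Sf1 fixes flow; stroke at Sf1)
β5 |Sf2  (Sf2 fixes flow; stroke at Sf2)
β0 |J1  (only one effort-in slot at J1)
β1 |J2  (1-jn J2 has f-setter on 0)
β2 |J2  (J2 flow already set via bond 0)
β3 |J3  (common-f at J3 fixed by 1)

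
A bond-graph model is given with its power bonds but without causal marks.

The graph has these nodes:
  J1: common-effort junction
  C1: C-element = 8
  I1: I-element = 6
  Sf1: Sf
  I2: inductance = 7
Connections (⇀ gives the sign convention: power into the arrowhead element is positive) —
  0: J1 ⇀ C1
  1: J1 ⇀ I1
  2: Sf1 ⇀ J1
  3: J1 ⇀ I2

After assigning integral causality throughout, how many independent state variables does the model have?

bond 2 →Sf1  (Sf1 (Sf) sets flow on bond)
bond 0 →J1  (C1: C, integral causality)
bond 1 →I1  (0-jn J1 has e-setter on 0)
bond 3 →I2  (0-jn J1 has e-setter on 0)

3  (C1, I1, I2 all integral)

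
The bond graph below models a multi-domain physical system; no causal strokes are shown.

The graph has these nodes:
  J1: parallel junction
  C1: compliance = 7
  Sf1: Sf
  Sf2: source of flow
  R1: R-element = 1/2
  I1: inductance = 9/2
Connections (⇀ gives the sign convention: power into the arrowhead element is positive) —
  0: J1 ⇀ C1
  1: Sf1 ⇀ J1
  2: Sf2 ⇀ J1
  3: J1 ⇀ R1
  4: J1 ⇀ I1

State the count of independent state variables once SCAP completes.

#1 stroke at Sf1  (Sf1 fixes flow; stroke at Sf1)
#2 stroke at Sf2  (Sf2 (Sf) sets flow on bond)
#0 stroke at J1  (prefer integral on C1)
#3 stroke at R1  (J1: bond 0 brought effort, rest push out)
#4 stroke at I1  (J1: bond 0 brought effort, rest push out)

2  (C1, I1 all integral)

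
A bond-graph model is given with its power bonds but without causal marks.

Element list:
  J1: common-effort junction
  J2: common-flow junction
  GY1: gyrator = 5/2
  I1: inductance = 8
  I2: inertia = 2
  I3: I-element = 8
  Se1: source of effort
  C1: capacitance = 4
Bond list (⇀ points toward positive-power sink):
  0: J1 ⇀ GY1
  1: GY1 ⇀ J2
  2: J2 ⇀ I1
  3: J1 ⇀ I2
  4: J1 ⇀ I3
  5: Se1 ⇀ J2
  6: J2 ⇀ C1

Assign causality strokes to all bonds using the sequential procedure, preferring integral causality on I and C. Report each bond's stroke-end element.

β0 stroke→J1
β1 stroke→J2
β2 stroke→I1
β3 stroke→I2
β4 stroke→I3
β5 stroke→J2
β6 stroke→J2

bond 5 →J2  (Se1 fixes effort; stroke away)
bond 2 →I1  (I1: I, integral causality)
bond 1 →J2  (1-jn J2 has f-setter on 2)
bond 6 →J2  (J2: bond 2 brought flow, rest push out)
bond 0 →J1  (GY1: gyrator matches bond 1)
bond 3 →I2  (common-e at J1 fixed by 0)
bond 4 →I3  (common-e at J1 fixed by 0)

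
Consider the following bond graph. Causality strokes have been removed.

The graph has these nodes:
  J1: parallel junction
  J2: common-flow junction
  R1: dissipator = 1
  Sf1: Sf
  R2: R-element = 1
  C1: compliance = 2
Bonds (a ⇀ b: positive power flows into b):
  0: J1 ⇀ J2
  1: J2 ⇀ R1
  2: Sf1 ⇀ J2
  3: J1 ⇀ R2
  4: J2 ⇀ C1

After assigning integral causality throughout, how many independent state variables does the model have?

β2 →Sf1  (Sf1 fixes flow; stroke at Sf1)
β0 →J2  (common-f at J2 fixed by 2)
β1 →J2  (J2: bond 2 brought flow, rest push out)
β4 →J2  (J2: bond 2 brought flow, rest push out)
β3 →J1  (closing 0-jn rule on J1)

1  (C1 all integral)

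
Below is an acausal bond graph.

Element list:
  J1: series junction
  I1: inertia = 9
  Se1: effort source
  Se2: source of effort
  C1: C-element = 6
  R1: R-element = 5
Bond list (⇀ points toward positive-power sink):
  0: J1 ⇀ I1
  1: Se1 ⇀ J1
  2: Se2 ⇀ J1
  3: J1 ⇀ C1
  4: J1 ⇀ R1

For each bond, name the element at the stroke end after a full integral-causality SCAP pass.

b0 →I1
b1 →J1
b2 →J1
b3 →J1
b4 →J1

β1 |J1  (source Se1 imposes e)
β2 |J1  (Se2 (Se) sets effort on bond)
β0 |I1  (I1 outputs flow p/I1)
β3 |J1  (J1: bond 0 brought flow, rest push out)
β4 |J1  (J1: bond 0 brought flow, rest push out)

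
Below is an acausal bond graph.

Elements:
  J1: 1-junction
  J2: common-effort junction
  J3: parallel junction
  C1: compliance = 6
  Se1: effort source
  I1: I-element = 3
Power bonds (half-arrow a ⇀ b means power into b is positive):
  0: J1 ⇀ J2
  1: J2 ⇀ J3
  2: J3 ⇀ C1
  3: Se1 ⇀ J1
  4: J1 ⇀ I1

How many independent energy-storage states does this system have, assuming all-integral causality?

2  (C1, I1 all integral)

#3 stroke→J1  (Se1 fixes effort; stroke away)
#2 stroke→J3  (C1 integral (e out))
#1 stroke→J2  (0-jn J3 has e-setter on 2)
#0 stroke→J1  (0-jn J2 has e-setter on 1)
#4 stroke→I1  (J1 needs exactly one f-in)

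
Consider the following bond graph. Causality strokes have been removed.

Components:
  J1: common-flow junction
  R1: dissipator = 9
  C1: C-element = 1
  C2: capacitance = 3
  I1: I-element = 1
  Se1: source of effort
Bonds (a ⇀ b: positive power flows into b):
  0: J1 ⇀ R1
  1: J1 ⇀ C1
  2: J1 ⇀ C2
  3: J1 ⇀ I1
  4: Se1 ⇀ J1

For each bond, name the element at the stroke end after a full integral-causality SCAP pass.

b4 stroke at J1  (Se1 fixes effort; stroke away)
b1 stroke at J1  (C1: C, integral causality)
b2 stroke at J1  (C2: C, integral causality)
b3 stroke at I1  (I1 integral (f out))
b0 stroke at J1  (J1: bond 3 brought flow, rest push out)

bond 0 →J1
bond 1 →J1
bond 2 →J1
bond 3 →I1
bond 4 →J1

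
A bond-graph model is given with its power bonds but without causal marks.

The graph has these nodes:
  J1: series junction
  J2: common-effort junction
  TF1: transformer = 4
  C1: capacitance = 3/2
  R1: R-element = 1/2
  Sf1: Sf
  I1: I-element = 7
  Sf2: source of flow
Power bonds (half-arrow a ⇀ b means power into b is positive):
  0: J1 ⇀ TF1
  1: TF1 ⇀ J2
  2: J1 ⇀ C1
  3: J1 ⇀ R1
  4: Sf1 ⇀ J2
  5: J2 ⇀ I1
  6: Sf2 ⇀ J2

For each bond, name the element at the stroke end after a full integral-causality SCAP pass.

β0 |TF1
β1 |J2
β2 |J1
β3 |J1
β4 |Sf1
β5 |I1
β6 |Sf2

b4 stroke at Sf1  (Sf1 fixes flow; stroke at Sf1)
b6 stroke at Sf2  (Sf2: flow source, stroke at near end)
b2 stroke at J1  (C1 outputs effort q/C1)
b5 stroke at I1  (I1: I, integral causality)
b1 stroke at J2  (closing 0-jn rule on J2)
b0 stroke at TF1  (through TF1, causality passes straight; one stroke at TF1)
b3 stroke at J1  (common-f at J1 fixed by 0)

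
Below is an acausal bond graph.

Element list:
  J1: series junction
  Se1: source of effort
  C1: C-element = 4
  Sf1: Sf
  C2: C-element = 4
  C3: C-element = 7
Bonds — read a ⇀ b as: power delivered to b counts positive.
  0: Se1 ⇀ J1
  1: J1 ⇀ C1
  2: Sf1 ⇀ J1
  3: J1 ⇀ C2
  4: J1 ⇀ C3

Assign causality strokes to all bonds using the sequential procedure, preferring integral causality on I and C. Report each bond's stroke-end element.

β0 stroke→J1
β1 stroke→J1
β2 stroke→Sf1
β3 stroke→J1
β4 stroke→J1

b0 stroke→J1  (Se1: effort source, stroke at far end)
b2 stroke→Sf1  (Sf1: flow source, stroke at near end)
b1 stroke→J1  (1-jn J1 has f-setter on 2)
b3 stroke→J1  (J1 flow already set via bond 2)
b4 stroke→J1  (J1 flow already set via bond 2)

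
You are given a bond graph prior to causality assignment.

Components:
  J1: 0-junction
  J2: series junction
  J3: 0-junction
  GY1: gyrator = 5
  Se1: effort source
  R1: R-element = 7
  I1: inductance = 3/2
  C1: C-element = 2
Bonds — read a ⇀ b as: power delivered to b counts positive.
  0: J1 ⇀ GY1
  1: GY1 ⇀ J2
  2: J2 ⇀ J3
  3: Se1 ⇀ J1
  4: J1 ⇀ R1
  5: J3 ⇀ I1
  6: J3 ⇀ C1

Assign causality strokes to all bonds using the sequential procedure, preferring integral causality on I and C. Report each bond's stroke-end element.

b3 |J1  (Se1 fixes effort; stroke away)
b0 |GY1  (J1 effort already set via bond 3)
b4 |R1  (common-e at J1 fixed by 3)
b1 |GY1  (GY GY1: same side as bond 0)
b2 |J2  (J2 flow already set via bond 1)
b5 |I1  (prefer integral on I1)
b6 |J3  (only one effort-in slot at J3)

β0 |GY1
β1 |GY1
β2 |J2
β3 |J1
β4 |R1
β5 |I1
β6 |J3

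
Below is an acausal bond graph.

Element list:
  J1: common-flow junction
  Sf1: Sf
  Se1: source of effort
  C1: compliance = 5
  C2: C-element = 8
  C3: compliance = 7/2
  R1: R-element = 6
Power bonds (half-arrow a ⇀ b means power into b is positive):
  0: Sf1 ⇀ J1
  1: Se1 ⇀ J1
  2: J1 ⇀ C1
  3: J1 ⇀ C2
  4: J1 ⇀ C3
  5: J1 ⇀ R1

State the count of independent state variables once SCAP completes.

#0 stroke→Sf1  (Sf1 (Sf) sets flow on bond)
#1 stroke→J1  (Se1: effort source, stroke at far end)
#2 stroke→J1  (common-f at J1 fixed by 0)
#3 stroke→J1  (J1: bond 0 brought flow, rest push out)
#4 stroke→J1  (J1 flow already set via bond 0)
#5 stroke→J1  (J1: bond 0 brought flow, rest push out)

3  (C1, C2, C3 all integral)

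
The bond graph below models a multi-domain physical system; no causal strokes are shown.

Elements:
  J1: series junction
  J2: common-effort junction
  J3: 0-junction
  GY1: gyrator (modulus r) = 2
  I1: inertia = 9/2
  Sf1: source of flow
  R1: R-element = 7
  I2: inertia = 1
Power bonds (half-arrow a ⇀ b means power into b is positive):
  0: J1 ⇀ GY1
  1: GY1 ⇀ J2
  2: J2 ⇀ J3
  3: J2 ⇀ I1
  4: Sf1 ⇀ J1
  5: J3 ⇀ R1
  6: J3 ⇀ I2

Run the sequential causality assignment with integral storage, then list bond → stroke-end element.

b4 →Sf1  (Sf1 fixes flow; stroke at Sf1)
b0 →J1  (1-jn J1 has f-setter on 4)
b1 →J2  (GY GY1: same side as bond 0)
b2 →J3  (J2: bond 1 brought effort, rest push out)
b3 →I1  (J2: bond 1 brought effort, rest push out)
b5 →R1  (0-jn J3 has e-setter on 2)
b6 →I2  (common-e at J3 fixed by 2)

#0 →J1
#1 →J2
#2 →J3
#3 →I1
#4 →Sf1
#5 →R1
#6 →I2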